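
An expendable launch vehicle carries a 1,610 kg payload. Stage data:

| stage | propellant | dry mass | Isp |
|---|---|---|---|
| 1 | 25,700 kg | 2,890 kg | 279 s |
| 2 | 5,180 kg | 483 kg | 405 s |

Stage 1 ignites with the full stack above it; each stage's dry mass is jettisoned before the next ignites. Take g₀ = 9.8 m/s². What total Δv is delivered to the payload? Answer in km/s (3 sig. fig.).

Δv ≈ 8.39 km/s

Ignition mass of stage 1 = 25,700+2,890 + 5,180+483 + 1,610 = 35,863 kg.
Stage 1: m₀ = 35,863 kg, m_f = 35,863 − 25,700 = 10,163 kg; Δv = 279×9.8×ln(3.529) = 2734.2×1.2610 ≈ 3448 m/s.
Stage 2: m₀ = 7,273 kg, m_f = 7,273 − 5,180 = 2,093 kg; Δv = 405×9.8×ln(3.475) = 3969.0×1.2456 ≈ 4944 m/s.
Total Δv = 3448 + 4944 = 8392 m/s.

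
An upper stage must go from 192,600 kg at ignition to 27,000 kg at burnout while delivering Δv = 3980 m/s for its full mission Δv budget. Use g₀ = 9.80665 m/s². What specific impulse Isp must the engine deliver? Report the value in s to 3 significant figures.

Isp ≈ 207 s

ln(m₀/m_f) = ln(192600/27000) = ln(7.133) = 1.9648.
From the ideal rocket equation, v_e = Δv / ln(m₀/m_f) = 3980 / 1.9648 = 2025.7 m/s.
Isp = v_e / g₀ = 2025.7 / 9.80665 = 206.6 s.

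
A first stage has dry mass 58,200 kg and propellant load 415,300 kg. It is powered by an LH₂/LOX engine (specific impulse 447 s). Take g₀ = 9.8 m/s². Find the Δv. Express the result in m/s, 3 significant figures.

Δv ≈ 9180 m/s

v_e = Isp · g₀ = 447 × 9.8 = 4380.6 m/s.
m₀ = m_dry + m_prop = 58,200 + 415,300 = 473,500 kg.
Δv = v_e · ln(m₀/m_f) = 4380.6 × ln(8.136) = 4380.6 × 2.0963 ≈ 9182.9 m/s.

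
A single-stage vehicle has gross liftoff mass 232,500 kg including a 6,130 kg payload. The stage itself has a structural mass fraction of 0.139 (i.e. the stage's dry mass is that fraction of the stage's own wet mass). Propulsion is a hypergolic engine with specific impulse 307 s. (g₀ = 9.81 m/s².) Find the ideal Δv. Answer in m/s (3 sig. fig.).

Δv ≈ 5490 m/s

Stage wet mass = m₀ − payload = 232,500 − 6,130 = 226,370 kg.
Stage dry mass = ε × stage wet mass = 0.139 × 226,370 = 31,465.4 kg.
Burnout mass m_f = stage dry + payload = 31,465.4 + 6,130 = 37,595.4 kg.
v_e = Isp · g₀ = 307 × 9.81 = 3011.7 m/s.
From the ideal rocket equation, Δv = v_e · ln(232,500/37,595.4) = 3011.7 × ln(6.184) = 3011.7 × 1.8220 ≈ 5487 m/s.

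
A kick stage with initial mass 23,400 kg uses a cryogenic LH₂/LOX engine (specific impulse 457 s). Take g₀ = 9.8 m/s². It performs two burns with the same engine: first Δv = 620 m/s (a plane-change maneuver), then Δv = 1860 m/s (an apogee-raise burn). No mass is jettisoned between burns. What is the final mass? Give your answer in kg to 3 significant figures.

v_e = Isp · g₀ = 457 × 9.8 = 4478.6 m/s.
After the first burn: m = 23400 × exp(−620/4478.6) = 23400 × 0.87072 = 20,374.8 kg.
After the second burn: m = 20,374.8 × exp(−1860/4478.6) = 20,374.8 × 0.66014 = 13,450.2 kg.

final mass ≈ 13500 kg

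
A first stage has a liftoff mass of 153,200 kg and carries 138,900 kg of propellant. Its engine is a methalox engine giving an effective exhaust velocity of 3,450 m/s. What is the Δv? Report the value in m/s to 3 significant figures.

m_f = m₀ − m_prop = 153,200 − 138,900 = 14,300 kg.
Δv = v_e · ln(m₀/m_f) = 3450.0 × ln(10.71) = 3450.0 × 2.3715 ≈ 8181.6 m/s.

Δv ≈ 8180 m/s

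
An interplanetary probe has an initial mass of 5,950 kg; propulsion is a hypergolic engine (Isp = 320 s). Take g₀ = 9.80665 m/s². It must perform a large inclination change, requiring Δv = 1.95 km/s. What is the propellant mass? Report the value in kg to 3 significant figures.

propellant mass ≈ 2750 kg

v_e = Isp · g₀ = 320 × 9.80665 = 3138.1 m/s.
m₀/m_f = exp(Δv / v_e) = exp(1950 / 3138.1) = exp(0.6214) = 1.8615.
m_f = 5,950 / 1.8615 = 3,196.35 kg, so propellant = m₀ − m_f = 5,950 − 3,196.35 = 2,753.65 kg.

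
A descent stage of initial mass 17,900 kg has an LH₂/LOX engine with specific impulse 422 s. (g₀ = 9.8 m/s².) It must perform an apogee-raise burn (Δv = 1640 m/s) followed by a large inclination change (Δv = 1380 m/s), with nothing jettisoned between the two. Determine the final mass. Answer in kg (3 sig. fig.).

v_e = Isp · g₀ = 422 × 9.8 = 4135.6 m/s.
After the first burn: m = 17900 × exp(−1640/4135.6) = 17900 × 0.67263 = 12,040.1 kg.
After the second burn: m = 12,040.1 × exp(−1380/4135.6) = 12,040.1 × 0.71628 = 8,624.08 kg.

final mass ≈ 8620 kg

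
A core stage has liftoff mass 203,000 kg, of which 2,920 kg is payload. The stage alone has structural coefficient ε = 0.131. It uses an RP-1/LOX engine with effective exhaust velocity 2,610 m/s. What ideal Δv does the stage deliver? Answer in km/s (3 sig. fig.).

Stage wet mass = m₀ − payload = 203,000 − 2,920 = 200,080 kg.
Stage dry mass = ε × stage wet mass = 0.131 × 200,080 = 26,210.5 kg.
Burnout mass m_f = stage dry + payload = 26,210.5 + 2,920 = 29,130.5 kg.
Δv = v_e · ln(203,000/29,130.5) = 2610.0 × ln(6.969) = 2610.0 × 1.9414 ≈ 5067 m/s.

Δv ≈ 5.07 km/s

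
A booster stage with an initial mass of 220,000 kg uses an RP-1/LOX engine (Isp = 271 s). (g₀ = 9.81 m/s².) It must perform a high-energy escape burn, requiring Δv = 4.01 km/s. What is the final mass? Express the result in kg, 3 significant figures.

v_e = Isp · g₀ = 271 × 9.81 = 2658.5 m/s.
By the Tsiolkovsky rocket equation, m₀/m_f = exp(Δv / v_e) = exp(4010 / 2658.5) = exp(1.5084) = 4.5193.
m_f = m₀ / 4.5193 = 220,000 / 4.5193 = 48,680.1 kg.

final mass ≈ 48700 kg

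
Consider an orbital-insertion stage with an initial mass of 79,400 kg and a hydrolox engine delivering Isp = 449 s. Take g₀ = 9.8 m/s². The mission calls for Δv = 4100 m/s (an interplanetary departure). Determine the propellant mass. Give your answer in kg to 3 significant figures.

v_e = Isp · g₀ = 449 × 9.8 = 4400.2 m/s.
By the Tsiolkovsky rocket equation, m₀/m_f = exp(Δv / v_e) = exp(4100 / 4400.2) = exp(0.9318) = 2.5390.
m_f = 79,400 / 2.5390 = 31,272.2 kg, so propellant = m₀ − m_f = 79,400 − 31,272.2 = 48,127.8 kg.

propellant mass ≈ 48100 kg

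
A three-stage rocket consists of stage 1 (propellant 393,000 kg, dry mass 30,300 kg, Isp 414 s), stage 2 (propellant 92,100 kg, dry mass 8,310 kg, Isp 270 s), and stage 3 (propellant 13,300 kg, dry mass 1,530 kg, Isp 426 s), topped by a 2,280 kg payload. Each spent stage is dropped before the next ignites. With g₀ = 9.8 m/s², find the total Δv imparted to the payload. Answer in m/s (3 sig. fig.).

Δv ≈ 15600 m/s

Ignition mass of stage 1 = 393,000+30,300 + 92,100+8,310 + 13,300+1,530 + 2,280 = 540,820 kg.
Stage 1: m₀ = 540,820 kg, m_f = 540,820 − 393,000 = 147,820 kg; Δv = 414×9.8×ln(3.659) = 4057.2×1.2971 ≈ 5263 m/s.
Stage 2: m₀ = 117,520 kg, m_f = 117,520 − 92,100 = 25,420 kg; Δv = 270×9.8×ln(4.623) = 2646.0×1.5311 ≈ 4051 m/s.
Stage 3: m₀ = 17,110 kg, m_f = 17,110 − 13,300 = 3,810 kg; Δv = 426×9.8×ln(4.491) = 4174.8×1.5020 ≈ 6271 m/s.
Total Δv = 5263 + 4051 + 6271 = 15585 m/s.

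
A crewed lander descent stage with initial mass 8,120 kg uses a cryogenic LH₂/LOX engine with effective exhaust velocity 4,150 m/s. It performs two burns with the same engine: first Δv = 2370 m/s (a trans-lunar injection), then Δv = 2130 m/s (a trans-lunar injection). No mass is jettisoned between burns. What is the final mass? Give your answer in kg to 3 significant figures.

final mass ≈ 2750 kg

After the first burn: m = 8120 × exp(−2370/4150.0) = 8120 × 0.56491 = 4,587.07 kg.
After the second burn: m = 4,587.07 × exp(−2130/4150.0) = 4,587.07 × 0.59855 = 2,745.59 kg.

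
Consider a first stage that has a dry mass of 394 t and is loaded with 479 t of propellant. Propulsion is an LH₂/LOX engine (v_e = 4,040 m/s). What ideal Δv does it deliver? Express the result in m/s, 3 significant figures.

m₀ = m_dry + m_prop = 394 + 479 = 873 t.
Δv = v_e · ln(m₀/m_f) = 4040.0 × ln(2.216) = 4040.0 × 0.7956 ≈ 3214.2 m/s.

Δv ≈ 3210 m/s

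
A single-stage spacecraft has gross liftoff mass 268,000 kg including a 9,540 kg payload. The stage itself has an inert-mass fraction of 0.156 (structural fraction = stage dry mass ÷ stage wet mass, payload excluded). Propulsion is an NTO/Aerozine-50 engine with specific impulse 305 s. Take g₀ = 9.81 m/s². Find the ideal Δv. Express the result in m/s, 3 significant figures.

Δv ≈ 5030 m/s

Stage wet mass = m₀ − payload = 268,000 − 9,540 = 258,460 kg.
Stage dry mass = ε × stage wet mass = 0.156 × 258,460 = 40,319.8 kg.
Burnout mass m_f = stage dry + payload = 40,319.8 + 9,540 = 49,859.8 kg.
v_e = Isp · g₀ = 305 × 9.81 = 2992.1 m/s.
From the ideal rocket equation, Δv = v_e · ln(268,000/49,859.8) = 2992.1 × ln(5.375) = 2992.1 × 1.6818 ≈ 5032 m/s.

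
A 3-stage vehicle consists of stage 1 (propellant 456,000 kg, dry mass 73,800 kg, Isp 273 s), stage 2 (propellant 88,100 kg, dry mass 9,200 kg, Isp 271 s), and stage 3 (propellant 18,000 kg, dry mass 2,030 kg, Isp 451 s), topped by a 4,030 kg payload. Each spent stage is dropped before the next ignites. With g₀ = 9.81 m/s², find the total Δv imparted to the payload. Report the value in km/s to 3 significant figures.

Δv ≈ 12.8 km/s

Ignition mass of stage 1 = 456,000+73,800 + 88,100+9,200 + 18,000+2,030 + 4,030 = 651,160 kg.
Stage 1: m₀ = 651,160 kg, m_f = 651,160 − 456,000 = 195,160 kg; Δv = 273×9.81×ln(3.337) = 2678.1×1.2049 ≈ 3227 m/s.
Stage 2: m₀ = 121,360 kg, m_f = 121,360 − 88,100 = 33,260 kg; Δv = 271×9.81×ln(3.649) = 2658.5×1.2944 ≈ 3441 m/s.
Stage 3: m₀ = 24,060 kg, m_f = 24,060 − 18,000 = 6,060 kg; Δv = 451×9.81×ln(3.97) = 4424.3×1.3788 ≈ 6100 m/s.
Total Δv = 3227 + 3441 + 6100 = 12768 m/s.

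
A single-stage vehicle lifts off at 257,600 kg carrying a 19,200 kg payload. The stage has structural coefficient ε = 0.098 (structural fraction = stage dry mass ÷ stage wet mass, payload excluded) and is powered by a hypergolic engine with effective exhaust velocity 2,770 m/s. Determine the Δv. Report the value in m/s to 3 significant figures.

Δv ≈ 4990 m/s

Stage wet mass = m₀ − payload = 257,600 − 19,200 = 238,400 kg.
Stage dry mass = ε × stage wet mass = 0.098 × 238,400 = 23,363.2 kg.
Burnout mass m_f = stage dry + payload = 23,363.2 + 19,200 = 42,563.2 kg.
Δv = v_e · ln(257,600/42,563.2) = 2770.0 × ln(6.052) = 2770.0 × 1.8004 ≈ 4987 m/s.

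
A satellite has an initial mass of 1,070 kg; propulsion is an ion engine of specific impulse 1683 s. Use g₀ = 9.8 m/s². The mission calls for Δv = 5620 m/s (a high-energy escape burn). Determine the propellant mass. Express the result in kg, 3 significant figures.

propellant mass ≈ 309 kg

v_e = Isp · g₀ = 1683 × 9.8 = 16493.4 m/s.
From the ideal rocket equation, m₀/m_f = exp(Δv / v_e) = exp(5620 / 16493.4) = exp(0.3407) = 1.4060.
m_f = 1,070 / 1.4060 = 761.024 kg, so propellant = m₀ − m_f = 1,070 − 761.024 = 308.976 kg.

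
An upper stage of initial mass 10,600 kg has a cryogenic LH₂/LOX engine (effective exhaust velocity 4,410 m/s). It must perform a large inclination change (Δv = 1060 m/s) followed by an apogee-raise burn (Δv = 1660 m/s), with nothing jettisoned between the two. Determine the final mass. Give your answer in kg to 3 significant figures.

After the first burn: m = 10600 × exp(−1060/4410.0) = 10600 × 0.78634 = 8,335.2 kg.
After the second burn: m = 8,335.2 × exp(−1660/4410.0) = 8,335.2 × 0.68632 = 5,720.61 kg.

final mass ≈ 5720 kg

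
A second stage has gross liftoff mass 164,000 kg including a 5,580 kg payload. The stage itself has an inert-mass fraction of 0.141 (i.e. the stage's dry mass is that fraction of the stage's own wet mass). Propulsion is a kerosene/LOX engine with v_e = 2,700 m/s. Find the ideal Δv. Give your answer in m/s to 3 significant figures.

Δv ≈ 4780 m/s

Stage wet mass = m₀ − payload = 164,000 − 5,580 = 158,420 kg.
Stage dry mass = ε × stage wet mass = 0.141 × 158,420 = 22,337.2 kg.
Burnout mass m_f = stage dry + payload = 22,337.2 + 5,580 = 27,917.2 kg.
Rocket equation: Δv = v_e · ln(164,000/27,917.2) = 2700.0 × ln(5.875) = 2700.0 × 1.7706 ≈ 4781 m/s.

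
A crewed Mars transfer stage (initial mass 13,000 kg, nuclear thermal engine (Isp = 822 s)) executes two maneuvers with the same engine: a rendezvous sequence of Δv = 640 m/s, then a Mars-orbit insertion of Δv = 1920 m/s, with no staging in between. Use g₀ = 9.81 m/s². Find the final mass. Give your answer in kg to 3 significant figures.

v_e = Isp · g₀ = 822 × 9.81 = 8063.8 m/s.
After the first burn: m = 13000 × exp(−640/8063.8) = 13000 × 0.92370 = 12,008.1 kg.
After the second burn: m = 12,008.1 × exp(−1920/8063.8) = 12,008.1 × 0.78812 = 9,463.82 kg.

final mass ≈ 9460 kg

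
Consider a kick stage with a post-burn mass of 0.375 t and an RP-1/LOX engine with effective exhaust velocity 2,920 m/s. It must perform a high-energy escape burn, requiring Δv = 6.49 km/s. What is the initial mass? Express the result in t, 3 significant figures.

initial mass ≈ 3.46 t

Using Δv = v_e ln(m₀/m_f): m₀/m_f = exp(Δv / v_e) = exp(6490 / 2920.0) = exp(2.2226) = 9.2313.
m₀ = m_f × 9.2313 = 0.375 × 9.2313 = 3.46174 t.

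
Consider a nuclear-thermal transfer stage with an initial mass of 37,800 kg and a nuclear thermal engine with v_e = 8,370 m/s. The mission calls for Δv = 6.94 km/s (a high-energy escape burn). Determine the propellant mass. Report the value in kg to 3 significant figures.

propellant mass ≈ 21300 kg

From the ideal rocket equation, m₀/m_f = exp(Δv / v_e) = exp(6940 / 8370.0) = exp(0.8292) = 2.2914.
m_f = 37,800 / 2.2914 = 16,496.5 kg, so propellant = m₀ − m_f = 37,800 − 16,496.5 = 21,303.5 kg.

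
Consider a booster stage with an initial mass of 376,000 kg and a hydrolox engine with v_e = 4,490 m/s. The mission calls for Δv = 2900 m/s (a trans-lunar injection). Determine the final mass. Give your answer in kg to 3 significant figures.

By the Tsiolkovsky rocket equation, m₀/m_f = exp(Δv / v_e) = exp(2900 / 4490.0) = exp(0.6459) = 1.9077.
m_f = m₀ / 1.9077 = 376,000 / 1.9077 = 197,096 kg.

final mass ≈ 197000 kg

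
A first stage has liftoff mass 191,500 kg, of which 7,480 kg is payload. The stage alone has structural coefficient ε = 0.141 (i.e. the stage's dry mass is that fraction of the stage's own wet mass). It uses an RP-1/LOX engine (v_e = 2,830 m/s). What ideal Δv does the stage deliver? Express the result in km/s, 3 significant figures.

Δv ≈ 4.94 km/s

Stage wet mass = m₀ − payload = 191,500 − 7,480 = 184,020 kg.
Stage dry mass = ε × stage wet mass = 0.141 × 184,020 = 25,946.8 kg.
Burnout mass m_f = stage dry + payload = 25,946.8 + 7,480 = 33,426.8 kg.
Δv = v_e · ln(191,500/33,426.8) = 2830.0 × ln(5.729) = 2830.0 × 1.7455 ≈ 4940 m/s.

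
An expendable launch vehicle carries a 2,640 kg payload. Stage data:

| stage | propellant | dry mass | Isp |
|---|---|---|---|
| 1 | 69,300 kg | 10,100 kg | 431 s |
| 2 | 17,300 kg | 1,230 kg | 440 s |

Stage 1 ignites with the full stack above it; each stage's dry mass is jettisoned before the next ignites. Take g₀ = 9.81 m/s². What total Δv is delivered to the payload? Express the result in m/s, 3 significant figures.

Ignition mass of stage 1 = 69,300+10,100 + 17,300+1,230 + 2,640 = 100,570 kg.
Stage 1: m₀ = 100,570 kg, m_f = 100,570 − 69,300 = 31,270 kg; Δv = 431×9.81×ln(3.216) = 4228.1×1.1682 ≈ 4939 m/s.
Stage 2: m₀ = 21,170 kg, m_f = 21,170 − 17,300 = 3,870 kg; Δv = 440×9.81×ln(5.47) = 4316.4×1.6993 ≈ 7335 m/s.
Total Δv = 4939 + 7335 = 12274 m/s.

Δv ≈ 12300 m/s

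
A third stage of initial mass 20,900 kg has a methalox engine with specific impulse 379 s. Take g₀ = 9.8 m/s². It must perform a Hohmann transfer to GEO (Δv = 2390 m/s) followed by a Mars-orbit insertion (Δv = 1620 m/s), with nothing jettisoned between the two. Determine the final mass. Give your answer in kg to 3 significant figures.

final mass ≈ 7100 kg

v_e = Isp · g₀ = 379 × 9.8 = 3714.2 m/s.
After the first burn: m = 20900 × exp(−2390/3714.2) = 20900 × 0.52546 = 10,982.1 kg.
After the second burn: m = 10,982.1 × exp(−1620/3714.2) = 10,982.1 × 0.64651 = 7,100.04 kg.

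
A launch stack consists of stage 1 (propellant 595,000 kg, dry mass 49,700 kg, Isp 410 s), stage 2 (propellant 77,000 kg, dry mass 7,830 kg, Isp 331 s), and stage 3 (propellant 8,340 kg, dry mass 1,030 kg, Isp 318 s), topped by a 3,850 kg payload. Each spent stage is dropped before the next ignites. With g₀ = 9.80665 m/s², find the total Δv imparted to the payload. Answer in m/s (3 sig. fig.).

Δv ≈ 14600 m/s

Ignition mass of stage 1 = 595,000+49,700 + 77,000+7,830 + 8,340+1,030 + 3,850 = 742,750 kg.
Stage 1: m₀ = 742,750 kg, m_f = 742,750 − 595,000 = 147,750 kg; Δv = 410×9.80665×ln(5.027) = 4020.7×1.6148 ≈ 6493 m/s.
Stage 2: m₀ = 98,050 kg, m_f = 98,050 − 77,000 = 21,050 kg; Δv = 331×9.80665×ln(4.658) = 3246.0×1.5386 ≈ 4994 m/s.
Stage 3: m₀ = 13,220 kg, m_f = 13,220 − 8,340 = 4,880 kg; Δv = 318×9.80665×ln(2.709) = 3118.5×0.9966 ≈ 3108 m/s.
Total Δv = 6493 + 4994 + 3108 = 14595 m/s.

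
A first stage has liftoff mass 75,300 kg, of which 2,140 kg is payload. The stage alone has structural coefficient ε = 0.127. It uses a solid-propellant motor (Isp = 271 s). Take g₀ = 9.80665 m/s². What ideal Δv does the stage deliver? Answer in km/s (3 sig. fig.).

Stage wet mass = m₀ − payload = 75,300 − 2,140 = 73,160 kg.
Stage dry mass = ε × stage wet mass = 0.127 × 73,160 = 9,291.32 kg.
Burnout mass m_f = stage dry + payload = 9,291.32 + 2,140 = 11,431.32 kg.
v_e = Isp · g₀ = 271 × 9.80665 = 2657.6 m/s.
From the ideal rocket equation, Δv = v_e · ln(75,300/11,431.32) = 2657.6 × ln(6.587) = 2657.6 × 1.8851 ≈ 5010 m/s.

Δv ≈ 5.01 km/s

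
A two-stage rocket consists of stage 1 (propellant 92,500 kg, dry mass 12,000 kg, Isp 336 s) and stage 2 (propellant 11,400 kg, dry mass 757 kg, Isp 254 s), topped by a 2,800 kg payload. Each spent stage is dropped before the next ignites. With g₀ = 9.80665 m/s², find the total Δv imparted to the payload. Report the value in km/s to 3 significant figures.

Ignition mass of stage 1 = 92,500+12,000 + 11,400+757 + 2,800 = 119,457 kg.
Stage 1: m₀ = 119,457 kg, m_f = 119,457 − 92,500 = 26,957 kg; Δv = 336×9.80665×ln(4.431) = 3295.0×1.4887 ≈ 4905 m/s.
Stage 2: m₀ = 14,957 kg, m_f = 14,957 − 11,400 = 3,557 kg; Δv = 254×9.80665×ln(4.205) = 2490.9×1.4363 ≈ 3578 m/s.
Total Δv = 4905 + 3578 = 8483 m/s.

Δv ≈ 8.48 km/s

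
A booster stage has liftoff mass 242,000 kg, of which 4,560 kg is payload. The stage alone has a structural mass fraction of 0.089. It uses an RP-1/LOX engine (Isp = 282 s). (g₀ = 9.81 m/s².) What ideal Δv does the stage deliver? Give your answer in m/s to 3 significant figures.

Δv ≈ 6200 m/s

Stage wet mass = m₀ − payload = 242,000 − 4,560 = 237,440 kg.
Stage dry mass = ε × stage wet mass = 0.089 × 237,440 = 21,132.2 kg.
Burnout mass m_f = stage dry + payload = 21,132.2 + 4,560 = 25,692.2 kg.
v_e = Isp · g₀ = 282 × 9.81 = 2766.4 m/s.
Δv = v_e · ln(242,000/25,692.2) = 2766.4 × ln(9.419) = 2766.4 × 2.2428 ≈ 6204 m/s.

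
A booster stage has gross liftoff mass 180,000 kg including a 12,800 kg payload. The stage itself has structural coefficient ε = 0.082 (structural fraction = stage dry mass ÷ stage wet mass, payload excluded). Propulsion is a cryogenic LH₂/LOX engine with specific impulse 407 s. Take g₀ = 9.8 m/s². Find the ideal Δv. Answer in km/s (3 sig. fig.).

Stage wet mass = m₀ − payload = 180,000 − 12,800 = 167,200 kg.
Stage dry mass = ε × stage wet mass = 0.082 × 167,200 = 13,710.4 kg.
Burnout mass m_f = stage dry + payload = 13,710.4 + 12,800 = 26,510.4 kg.
v_e = Isp · g₀ = 407 × 9.8 = 3988.6 m/s.
Δv = v_e · ln(180,000/26,510.4) = 3988.6 × ln(6.79) = 3988.6 × 1.9154 ≈ 7640 m/s.

Δv ≈ 7.64 km/s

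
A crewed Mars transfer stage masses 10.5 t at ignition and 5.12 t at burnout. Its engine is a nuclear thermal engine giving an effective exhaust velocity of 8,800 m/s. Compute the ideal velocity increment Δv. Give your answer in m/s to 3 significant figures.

Δv ≈ 6320 m/s

From the ideal rocket equation, Δv = v_e · ln(m₀/m_f) = 8800.0 × ln(2.051) = 8800.0 × 0.7182 ≈ 6320.3 m/s.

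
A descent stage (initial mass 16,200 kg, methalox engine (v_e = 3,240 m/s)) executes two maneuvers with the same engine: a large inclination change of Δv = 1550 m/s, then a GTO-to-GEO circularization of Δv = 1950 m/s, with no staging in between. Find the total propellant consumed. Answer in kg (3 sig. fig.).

total propellant consumed ≈ 10700 kg

After the first burn: m = 16200 × exp(−1550/3240.0) = 16200 × 0.61978 = 10,040.4 kg.
After the second burn: m = 10,040.4 × exp(−1950/3240.0) = 10,040.4 × 0.54780 = 5,500.13 kg.
Total propellant = m₀ − m_final = 16200 − 5,500.13 = 10,699.87 kg.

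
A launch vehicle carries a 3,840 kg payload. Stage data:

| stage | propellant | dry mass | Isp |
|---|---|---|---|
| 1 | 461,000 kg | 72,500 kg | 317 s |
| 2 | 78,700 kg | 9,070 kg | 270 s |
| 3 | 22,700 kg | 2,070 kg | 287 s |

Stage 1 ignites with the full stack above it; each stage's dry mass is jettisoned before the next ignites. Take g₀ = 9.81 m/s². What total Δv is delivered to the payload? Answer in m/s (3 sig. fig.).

Δv ≈ 11300 m/s

Ignition mass of stage 1 = 461,000+72,500 + 78,700+9,070 + 22,700+2,070 + 3,840 = 649,880 kg.
Stage 1: m₀ = 649,880 kg, m_f = 649,880 − 461,000 = 188,880 kg; Δv = 317×9.81×ln(3.441) = 3109.8×1.2357 ≈ 3843 m/s.
Stage 2: m₀ = 116,380 kg, m_f = 116,380 − 78,700 = 37,680 kg; Δv = 270×9.81×ln(3.089) = 2648.7×1.1277 ≈ 2987 m/s.
Stage 3: m₀ = 28,610 kg, m_f = 28,610 − 22,700 = 5,910 kg; Δv = 287×9.81×ln(4.841) = 2815.5×1.5771 ≈ 4440 m/s.
Total Δv = 3843 + 2987 + 4440 = 11270 m/s.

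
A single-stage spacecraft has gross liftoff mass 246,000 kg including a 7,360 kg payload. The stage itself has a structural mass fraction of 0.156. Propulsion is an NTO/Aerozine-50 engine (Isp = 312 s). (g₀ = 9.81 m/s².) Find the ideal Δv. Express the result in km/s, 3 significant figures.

Stage wet mass = m₀ − payload = 246,000 − 7,360 = 238,640 kg.
Stage dry mass = ε × stage wet mass = 0.156 × 238,640 = 37,227.8 kg.
Burnout mass m_f = stage dry + payload = 37,227.8 + 7,360 = 44,587.8 kg.
v_e = Isp · g₀ = 312 × 9.81 = 3060.7 m/s.
Rocket equation: Δv = v_e · ln(246,000/44,587.8) = 3060.7 × ln(5.517) = 3060.7 × 1.7079 ≈ 5227 m/s.

Δv ≈ 5.23 km/s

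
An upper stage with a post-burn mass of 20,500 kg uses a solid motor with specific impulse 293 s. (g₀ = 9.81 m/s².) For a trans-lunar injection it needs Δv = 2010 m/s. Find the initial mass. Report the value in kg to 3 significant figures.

v_e = Isp · g₀ = 293 × 9.81 = 2874.3 m/s.
m₀/m_f = exp(Δv / v_e) = exp(2010 / 2874.3) = exp(0.6993) = 2.0123.
m₀ = m_f × 2.0123 = 20,500 × 2.0123 = 41,252.2 kg.

initial mass ≈ 41300 kg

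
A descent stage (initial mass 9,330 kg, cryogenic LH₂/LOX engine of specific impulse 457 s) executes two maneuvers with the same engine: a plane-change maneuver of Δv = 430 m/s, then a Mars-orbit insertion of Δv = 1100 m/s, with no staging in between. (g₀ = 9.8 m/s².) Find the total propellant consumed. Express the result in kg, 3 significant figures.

v_e = Isp · g₀ = 457 × 9.8 = 4478.6 m/s.
After the first burn: m = 9330 × exp(−430/4478.6) = 9330 × 0.90845 = 8,475.84 kg.
After the second burn: m = 8,475.84 × exp(−1100/4478.6) = 8,475.84 × 0.78223 = 6,630.06 kg.
Total propellant = m₀ − m_final = 9330 − 6,630.06 = 2,699.94 kg.

total propellant consumed ≈ 2700 kg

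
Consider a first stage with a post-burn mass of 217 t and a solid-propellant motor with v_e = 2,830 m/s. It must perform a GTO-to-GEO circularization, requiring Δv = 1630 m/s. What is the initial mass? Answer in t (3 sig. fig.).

Rocket equation: m₀/m_f = exp(Δv / v_e) = exp(1630 / 2830.0) = exp(0.5760) = 1.7789.
m₀ = m_f × 1.7789 = 217 × 1.7789 = 386.021 t.

initial mass ≈ 386 t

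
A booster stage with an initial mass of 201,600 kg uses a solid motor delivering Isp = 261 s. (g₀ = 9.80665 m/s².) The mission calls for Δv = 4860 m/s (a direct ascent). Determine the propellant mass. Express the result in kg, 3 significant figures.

propellant mass ≈ 171000 kg

v_e = Isp · g₀ = 261 × 9.80665 = 2559.5 m/s.
Rocket equation: m₀/m_f = exp(Δv / v_e) = exp(4860 / 2559.5) = exp(1.8988) = 6.6778.
m_f = 201,600 / 6.6778 = 30,189.6 kg, so propellant = m₀ − m_f = 201,600 − 30,189.6 = 171,410.4 kg.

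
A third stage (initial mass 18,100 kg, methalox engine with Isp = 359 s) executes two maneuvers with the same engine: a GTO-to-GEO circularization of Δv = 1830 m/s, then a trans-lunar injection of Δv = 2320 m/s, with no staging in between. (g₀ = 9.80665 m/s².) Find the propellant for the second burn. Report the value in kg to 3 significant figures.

v_e = Isp · g₀ = 359 × 9.80665 = 3520.6 m/s.
After the first burn: m = 18100 × exp(−1830/3520.6) = 18100 × 0.59464 = 10,763 kg.
After the second burn: m = 10,763 × exp(−2320/3520.6) = 10,763 × 0.51738 = 5,568.56 kg.
Second-burn propellant = 10,763 − 5,568.56 = 5,194.44 kg.

propellant for the second burn ≈ 5190 kg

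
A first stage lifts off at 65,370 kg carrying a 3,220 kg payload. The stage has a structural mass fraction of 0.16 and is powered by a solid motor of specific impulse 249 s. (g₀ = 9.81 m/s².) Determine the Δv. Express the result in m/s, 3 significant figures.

Δv ≈ 3910 m/s

Stage wet mass = m₀ − payload = 65,370 − 3,220 = 62,150 kg.
Stage dry mass = ε × stage wet mass = 0.16 × 62,150 = 9,944 kg.
Burnout mass m_f = stage dry + payload = 9,944 + 3,220 = 13,164 kg.
v_e = Isp · g₀ = 249 × 9.81 = 2442.7 m/s.
Rocket equation: Δv = v_e · ln(65,370/13,164) = 2442.7 × ln(4.966) = 2442.7 × 1.6026 ≈ 3915 m/s.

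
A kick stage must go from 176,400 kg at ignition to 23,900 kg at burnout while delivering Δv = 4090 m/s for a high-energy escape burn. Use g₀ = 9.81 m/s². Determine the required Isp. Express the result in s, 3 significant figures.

Isp ≈ 209 s

ln(m₀/m_f) = ln(176400/23900) = ln(7.381) = 1.9989.
v_e = Δv / ln(m₀/m_f) = 4090 / 1.9989 = 2046.2 m/s.
Isp = v_e / g₀ = 2046.2 / 9.81 = 208.6 s.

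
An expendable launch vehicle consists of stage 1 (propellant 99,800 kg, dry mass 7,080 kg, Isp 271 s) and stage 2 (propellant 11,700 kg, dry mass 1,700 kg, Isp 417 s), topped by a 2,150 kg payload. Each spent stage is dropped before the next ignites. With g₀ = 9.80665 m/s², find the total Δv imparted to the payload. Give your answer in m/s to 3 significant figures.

Δv ≈ 10200 m/s

Ignition mass of stage 1 = 99,800+7,080 + 11,700+1,700 + 2,150 = 122,430 kg.
Stage 1: m₀ = 122,430 kg, m_f = 122,430 − 99,800 = 22,630 kg; Δv = 271×9.80665×ln(5.41) = 2657.6×1.6883 ≈ 4487 m/s.
Stage 2: m₀ = 15,550 kg, m_f = 15,550 − 11,700 = 3,850 kg; Δv = 417×9.80665×ln(4.039) = 4089.4×1.3960 ≈ 5709 m/s.
Total Δv = 4487 + 5709 = 10196 m/s.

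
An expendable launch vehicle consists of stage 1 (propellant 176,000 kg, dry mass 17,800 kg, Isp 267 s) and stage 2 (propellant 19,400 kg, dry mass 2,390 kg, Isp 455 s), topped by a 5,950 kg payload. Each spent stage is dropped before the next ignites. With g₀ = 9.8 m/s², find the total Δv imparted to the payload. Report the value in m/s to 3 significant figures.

Ignition mass of stage 1 = 176,000+17,800 + 19,400+2,390 + 5,950 = 221,540 kg.
Stage 1: m₀ = 221,540 kg, m_f = 221,540 − 176,000 = 45,540 kg; Δv = 267×9.8×ln(4.865) = 2616.6×1.5820 ≈ 4139 m/s.
Stage 2: m₀ = 27,740 kg, m_f = 27,740 − 19,400 = 8,340 kg; Δv = 455×9.8×ln(3.326) = 4459.0×1.2018 ≈ 5359 m/s.
Total Δv = 4139 + 5359 = 9498 m/s.

Δv ≈ 9500 m/s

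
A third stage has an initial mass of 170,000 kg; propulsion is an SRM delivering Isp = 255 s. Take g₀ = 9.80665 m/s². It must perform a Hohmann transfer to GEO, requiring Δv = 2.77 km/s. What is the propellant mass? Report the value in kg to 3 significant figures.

v_e = Isp · g₀ = 255 × 9.80665 = 2500.7 m/s.
By the Tsiolkovsky rocket equation, m₀/m_f = exp(Δv / v_e) = exp(2770 / 2500.7) = exp(1.1077) = 3.0274.
m_f = 170,000 / 3.0274 = 56,153.8 kg, so propellant = m₀ − m_f = 170,000 − 56,153.8 = 113,846.2 kg.

propellant mass ≈ 114000 kg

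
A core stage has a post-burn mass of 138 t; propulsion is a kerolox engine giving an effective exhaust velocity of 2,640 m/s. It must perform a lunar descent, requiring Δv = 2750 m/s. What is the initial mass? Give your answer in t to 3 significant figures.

initial mass ≈ 391 t

Using Δv = v_e ln(m₀/m_f): m₀/m_f = exp(Δv / v_e) = exp(2750 / 2640.0) = exp(1.0417) = 2.8339.
m₀ = m_f × 2.8339 = 138 × 2.8339 = 391.078 t.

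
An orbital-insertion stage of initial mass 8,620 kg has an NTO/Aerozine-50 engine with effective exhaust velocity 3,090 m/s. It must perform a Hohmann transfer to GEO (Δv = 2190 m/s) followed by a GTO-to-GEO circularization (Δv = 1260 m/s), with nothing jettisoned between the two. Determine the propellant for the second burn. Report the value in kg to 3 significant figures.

propellant for the second burn ≈ 1420 kg

After the first burn: m = 8620 × exp(−2190/3090.0) = 8620 × 0.49227 = 4,243.37 kg.
After the second burn: m = 4,243.37 × exp(−1260/3090.0) = 4,243.37 × 0.66513 = 2,822.39 kg.
Second-burn propellant = 4,243.37 − 2,822.39 = 1,420.98 kg.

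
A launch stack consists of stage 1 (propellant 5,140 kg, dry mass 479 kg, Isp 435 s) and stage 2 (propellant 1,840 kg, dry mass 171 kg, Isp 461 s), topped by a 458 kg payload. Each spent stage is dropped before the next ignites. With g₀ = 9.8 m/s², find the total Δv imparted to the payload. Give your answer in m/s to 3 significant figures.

Ignition mass of stage 1 = 5,140+479 + 1,840+171 + 458 = 8,088 kg.
Stage 1: m₀ = 8,088 kg, m_f = 8,088 − 5,140 = 2,948 kg; Δv = 435×9.8×ln(2.744) = 4263.0×1.0093 ≈ 4302 m/s.
Stage 2: m₀ = 2,469 kg, m_f = 2,469 − 1,840 = 629 kg; Δv = 461×9.8×ln(3.925) = 4517.8×1.3674 ≈ 6178 m/s.
Total Δv = 4302 + 6178 = 10480 m/s.

Δv ≈ 10500 m/s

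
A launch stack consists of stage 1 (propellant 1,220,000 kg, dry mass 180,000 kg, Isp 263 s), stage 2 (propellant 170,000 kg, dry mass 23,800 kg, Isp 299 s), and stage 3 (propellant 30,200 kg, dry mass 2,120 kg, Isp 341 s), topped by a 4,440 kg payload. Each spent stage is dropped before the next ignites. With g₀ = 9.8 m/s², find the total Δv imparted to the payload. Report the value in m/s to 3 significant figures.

Δv ≈ 13200 m/s

Ignition mass of stage 1 = 1,220,000+180,000 + 170,000+23,800 + 30,200+2,120 + 4,440 = 1,630,560 kg.
Stage 1: m₀ = 1,630,560 kg, m_f = 1,630,560 − 1,220,000 = 410,560 kg; Δv = 263×9.8×ln(3.972) = 2577.4×1.3792 ≈ 3555 m/s.
Stage 2: m₀ = 230,560 kg, m_f = 230,560 − 170,000 = 60,560 kg; Δv = 299×9.8×ln(3.807) = 2930.2×1.3369 ≈ 3917 m/s.
Stage 3: m₀ = 36,760 kg, m_f = 36,760 − 30,200 = 6,560 kg; Δv = 341×9.8×ln(5.604) = 3341.8×1.7234 ≈ 5759 m/s.
Total Δv = 3555 + 3917 + 5759 = 13231 m/s.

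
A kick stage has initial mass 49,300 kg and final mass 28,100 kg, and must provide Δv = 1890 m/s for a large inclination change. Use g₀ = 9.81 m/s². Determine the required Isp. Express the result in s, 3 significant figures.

Isp ≈ 343 s

ln(m₀/m_f) = ln(49300/28100) = ln(1.754) = 0.5622.
From the ideal rocket equation, v_e = Δv / ln(m₀/m_f) = 1890 / 0.5622 = 3362.1 m/s.
Isp = v_e / g₀ = 3362.1 / 9.81 = 342.7 s.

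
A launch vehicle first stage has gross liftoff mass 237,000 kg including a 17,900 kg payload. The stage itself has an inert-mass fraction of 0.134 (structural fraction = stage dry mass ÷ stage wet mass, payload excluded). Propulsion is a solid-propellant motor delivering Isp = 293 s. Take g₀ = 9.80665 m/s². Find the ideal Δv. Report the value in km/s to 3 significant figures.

Stage wet mass = m₀ − payload = 237,000 − 17,900 = 219,100 kg.
Stage dry mass = ε × stage wet mass = 0.134 × 219,100 = 29,359.4 kg.
Burnout mass m_f = stage dry + payload = 29,359.4 + 17,900 = 47,259.4 kg.
v_e = Isp · g₀ = 293 × 9.80665 = 2873.3 m/s.
Δv = v_e · ln(237,000/47,259.4) = 2873.3 × ln(5.015) = 2873.3 × 1.6124 ≈ 4633 m/s.

Δv ≈ 4.63 km/s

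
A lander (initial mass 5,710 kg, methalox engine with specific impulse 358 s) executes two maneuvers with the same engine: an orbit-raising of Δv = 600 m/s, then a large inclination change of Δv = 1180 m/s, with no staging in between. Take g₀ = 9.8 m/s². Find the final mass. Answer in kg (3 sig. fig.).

final mass ≈ 3440 kg

v_e = Isp · g₀ = 358 × 9.8 = 3508.4 m/s.
After the first burn: m = 5710 × exp(−600/3508.4) = 5710 × 0.84281 = 4,812.45 kg.
After the second burn: m = 4,812.45 × exp(−1180/3508.4) = 4,812.45 × 0.71438 = 3,437.92 kg.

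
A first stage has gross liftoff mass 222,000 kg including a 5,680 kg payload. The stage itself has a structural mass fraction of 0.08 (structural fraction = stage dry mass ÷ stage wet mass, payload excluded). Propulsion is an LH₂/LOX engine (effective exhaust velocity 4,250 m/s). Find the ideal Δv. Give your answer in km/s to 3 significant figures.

Stage wet mass = m₀ − payload = 222,000 − 5,680 = 216,320 kg.
Stage dry mass = ε × stage wet mass = 0.08 × 216,320 = 17,305.6 kg.
Burnout mass m_f = stage dry + payload = 17,305.6 + 5,680 = 22,985.6 kg.
By the Tsiolkovsky rocket equation, Δv = v_e · ln(222,000/22,985.6) = 4250.0 × ln(9.658) = 4250.0 × 2.2678 ≈ 9638 m/s.

Δv ≈ 9.64 km/s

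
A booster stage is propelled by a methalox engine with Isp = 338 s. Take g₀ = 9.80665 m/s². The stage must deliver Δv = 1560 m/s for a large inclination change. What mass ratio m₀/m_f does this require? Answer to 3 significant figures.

mass ratio ≈ 1.60

v_e = Isp · g₀ = 338 × 9.80665 = 3314.6 m/s.
From the ideal rocket equation, m₀/m_f = exp(Δv / v_e) = exp(1560 / 3314.6) = exp(0.4706) = 1.6010.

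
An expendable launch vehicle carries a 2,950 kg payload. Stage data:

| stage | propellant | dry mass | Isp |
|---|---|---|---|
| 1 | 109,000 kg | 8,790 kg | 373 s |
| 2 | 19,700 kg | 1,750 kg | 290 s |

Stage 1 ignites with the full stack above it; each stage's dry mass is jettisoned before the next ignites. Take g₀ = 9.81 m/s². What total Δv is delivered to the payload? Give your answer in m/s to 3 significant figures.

Ignition mass of stage 1 = 109,000+8,790 + 19,700+1,750 + 2,950 = 142,190 kg.
Stage 1: m₀ = 142,190 kg, m_f = 142,190 − 109,000 = 33,190 kg; Δv = 373×9.81×ln(4.284) = 3659.1×1.4549 ≈ 5324 m/s.
Stage 2: m₀ = 24,400 kg, m_f = 24,400 − 19,700 = 4,700 kg; Δv = 290×9.81×ln(5.191) = 2844.9×1.6470 ≈ 4686 m/s.
Total Δv = 5324 + 4686 = 10010 m/s.

Δv ≈ 10000 m/s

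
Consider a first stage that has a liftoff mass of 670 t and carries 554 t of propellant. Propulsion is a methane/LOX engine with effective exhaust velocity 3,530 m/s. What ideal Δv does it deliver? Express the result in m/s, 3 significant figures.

Δv ≈ 6190 m/s

m_f = m₀ − m_prop = 670 − 554 = 116 t.
Rocket equation: Δv = v_e · ln(m₀/m_f) = 3530.0 × ln(5.776) = 3530.0 × 1.7537 ≈ 6190.5 m/s.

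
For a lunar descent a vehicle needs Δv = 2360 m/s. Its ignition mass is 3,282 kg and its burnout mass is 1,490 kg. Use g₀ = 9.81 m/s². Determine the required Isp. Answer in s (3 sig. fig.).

ln(m₀/m_f) = ln(3282/1490) = ln(2.203) = 0.7897.
v_e = Δv / ln(m₀/m_f) = 2360 / 0.7897 = 2988.6 m/s.
Isp = v_e / g₀ = 2988.6 / 9.81 = 304.6 s.

Isp ≈ 305 s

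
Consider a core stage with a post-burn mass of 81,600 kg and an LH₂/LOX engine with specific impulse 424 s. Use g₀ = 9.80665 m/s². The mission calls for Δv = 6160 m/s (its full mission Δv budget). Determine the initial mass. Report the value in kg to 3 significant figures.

initial mass ≈ 359000 kg

v_e = Isp · g₀ = 424 × 9.80665 = 4158.0 m/s.
By the Tsiolkovsky rocket equation, m₀/m_f = exp(Δv / v_e) = exp(6160 / 4158.0) = exp(1.4815) = 4.3994.
m₀ = m_f × 4.3994 = 81,600 × 4.3994 = 358,991 kg.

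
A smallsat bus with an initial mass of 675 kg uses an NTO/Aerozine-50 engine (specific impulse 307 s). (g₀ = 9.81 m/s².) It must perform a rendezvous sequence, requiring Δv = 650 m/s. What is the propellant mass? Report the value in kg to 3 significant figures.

propellant mass ≈ 131 kg

v_e = Isp · g₀ = 307 × 9.81 = 3011.7 m/s.
By the Tsiolkovsky rocket equation, m₀/m_f = exp(Δv / v_e) = exp(650 / 3011.7) = exp(0.2158) = 1.2409.
m_f = 675 / 1.2409 = 543.96 kg, so propellant = m₀ − m_f = 675 − 543.96 = 131.04 kg.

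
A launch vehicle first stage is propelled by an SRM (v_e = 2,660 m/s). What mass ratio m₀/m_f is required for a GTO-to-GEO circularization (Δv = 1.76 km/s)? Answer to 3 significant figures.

mass ratio ≈ 1.94

m₀/m_f = exp(Δv / v_e) = exp(1760 / 2660.0) = exp(0.6617) = 1.9380.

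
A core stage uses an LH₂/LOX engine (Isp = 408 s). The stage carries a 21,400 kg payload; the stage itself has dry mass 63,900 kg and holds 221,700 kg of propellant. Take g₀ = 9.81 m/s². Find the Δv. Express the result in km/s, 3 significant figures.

v_e = Isp · g₀ = 408 × 9.81 = 4002.5 m/s.
m₀ = payload + dry + propellant = 21,400 + 63,900 + 221,700 = 307,000 kg.
m_f = payload + dry = 21,400 + 63,900 = 85,300 kg.
Δv = v_e · ln(m₀/m_f) = 4002.5 × ln(3.599) = 4002.5 × 1.2807 ≈ 5125.9 m/s.

Δv ≈ 5.13 km/s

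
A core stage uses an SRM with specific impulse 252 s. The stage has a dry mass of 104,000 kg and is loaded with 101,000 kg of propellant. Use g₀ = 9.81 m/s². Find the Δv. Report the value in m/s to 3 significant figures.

v_e = Isp · g₀ = 252 × 9.81 = 2472.1 m/s.
m₀ = m_dry + m_prop = 104,000 + 101,000 = 205,000 kg.
Using Δv = v_e ln(m₀/m_f): Δv = v_e · ln(m₀/m_f) = 2472.1 × ln(1.971) = 2472.1 × 0.6786 ≈ 1677.6 m/s.

Δv ≈ 1680 m/s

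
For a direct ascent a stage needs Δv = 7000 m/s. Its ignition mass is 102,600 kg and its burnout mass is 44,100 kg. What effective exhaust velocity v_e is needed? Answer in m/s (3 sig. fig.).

v_e ≈ 8290 m/s

ln(m₀/m_f) = ln(102600/44100) = ln(2.327) = 0.8444.
v_e = Δv / ln(m₀/m_f) = 7000 / 0.8444 = 8290.1 m/s.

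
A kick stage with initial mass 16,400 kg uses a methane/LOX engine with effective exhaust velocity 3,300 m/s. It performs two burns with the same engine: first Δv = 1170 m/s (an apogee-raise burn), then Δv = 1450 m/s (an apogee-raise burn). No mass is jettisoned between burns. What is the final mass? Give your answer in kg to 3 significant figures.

final mass ≈ 7410 kg

After the first burn: m = 16400 × exp(−1170/3300.0) = 16400 × 0.70149 = 11,504.4 kg.
After the second burn: m = 11,504.4 × exp(−1450/3300.0) = 11,504.4 × 0.64443 = 7,413.78 kg.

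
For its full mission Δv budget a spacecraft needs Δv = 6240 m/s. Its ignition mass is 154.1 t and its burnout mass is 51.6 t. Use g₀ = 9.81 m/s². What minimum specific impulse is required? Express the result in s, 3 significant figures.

ln(m₀/m_f) = ln(154100/51600) = ln(2.986) = 1.0941.
Rocket equation: v_e = Δv / ln(m₀/m_f) = 6240 / 1.0941 = 5703.4 m/s.
Isp = v_e / g₀ = 5703.4 / 9.81 = 581.4 s.

Isp ≈ 581 s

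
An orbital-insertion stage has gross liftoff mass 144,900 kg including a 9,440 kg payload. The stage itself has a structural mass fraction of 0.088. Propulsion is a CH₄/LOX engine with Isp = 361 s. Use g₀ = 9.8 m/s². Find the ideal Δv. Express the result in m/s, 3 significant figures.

Stage wet mass = m₀ − payload = 144,900 − 9,440 = 135,460 kg.
Stage dry mass = ε × stage wet mass = 0.088 × 135,460 = 11,920.5 kg.
Burnout mass m_f = stage dry + payload = 11,920.5 + 9,440 = 21,360.5 kg.
v_e = Isp · g₀ = 361 × 9.8 = 3537.8 m/s.
From the ideal rocket equation, Δv = v_e · ln(144,900/21,360.5) = 3537.8 × ln(6.784) = 3537.8 × 1.9145 ≈ 6773 m/s.

Δv ≈ 6770 m/s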